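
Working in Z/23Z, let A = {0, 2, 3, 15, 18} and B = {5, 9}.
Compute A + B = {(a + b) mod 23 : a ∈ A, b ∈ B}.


Work in Z/23Z: reduce every sum a + b modulo 23.
Enumerate all 10 pairs:
a = 0: 0+5=5, 0+9=9
a = 2: 2+5=7, 2+9=11
a = 3: 3+5=8, 3+9=12
a = 15: 15+5=20, 15+9=1
a = 18: 18+5=0, 18+9=4
Distinct residues collected: {0, 1, 4, 5, 7, 8, 9, 11, 12, 20}
|A + B| = 10 (out of 23 total residues).

A + B = {0, 1, 4, 5, 7, 8, 9, 11, 12, 20}


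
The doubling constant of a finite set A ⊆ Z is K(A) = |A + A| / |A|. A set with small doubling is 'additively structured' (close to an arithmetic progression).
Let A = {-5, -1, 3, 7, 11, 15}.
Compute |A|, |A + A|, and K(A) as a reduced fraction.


|A| = 6.
Compute A + A by enumerating all 36 pairs.
A + A = {-10, -6, -2, 2, 6, 10, 14, 18, 22, 26, 30}, so |A + A| = 11.
K = |A + A| / |A| = 11/6 (already in lowest terms) ≈ 1.8333.
Reference: AP of size 6 gives K = 11/6 ≈ 1.8333; a fully generic set of size 6 gives K ≈ 3.5000.

|A| = 6, |A + A| = 11, K = 11/6.


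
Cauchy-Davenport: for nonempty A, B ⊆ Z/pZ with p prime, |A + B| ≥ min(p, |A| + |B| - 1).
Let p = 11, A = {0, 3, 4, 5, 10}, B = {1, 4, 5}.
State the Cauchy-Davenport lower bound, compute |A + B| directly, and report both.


Cauchy-Davenport: |A + B| ≥ min(p, |A| + |B| - 1) for A, B nonempty in Z/pZ.
|A| = 5, |B| = 3, p = 11.
CD lower bound = min(11, 5 + 3 - 1) = min(11, 7) = 7.
Compute A + B mod 11 directly:
a = 0: 0+1=1, 0+4=4, 0+5=5
a = 3: 3+1=4, 3+4=7, 3+5=8
a = 4: 4+1=5, 4+4=8, 4+5=9
a = 5: 5+1=6, 5+4=9, 5+5=10
a = 10: 10+1=0, 10+4=3, 10+5=4
A + B = {0, 1, 3, 4, 5, 6, 7, 8, 9, 10}, so |A + B| = 10.
Verify: 10 ≥ 7? Yes ✓.

CD lower bound = 7, actual |A + B| = 10.


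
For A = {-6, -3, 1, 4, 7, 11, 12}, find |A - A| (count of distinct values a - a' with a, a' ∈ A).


A - A = {a - a' : a, a' ∈ A}; |A| = 7.
Bounds: 2|A|-1 ≤ |A - A| ≤ |A|² - |A| + 1, i.e. 13 ≤ |A - A| ≤ 43.
Note: 0 ∈ A - A always (from a - a). The set is symmetric: if d ∈ A - A then -d ∈ A - A.
Enumerate nonzero differences d = a - a' with a > a' (then include -d):
Positive differences: {1, 3, 4, 5, 6, 7, 8, 10, 11, 13, 14, 15, 17, 18}
Full difference set: {0} ∪ (positive diffs) ∪ (negative diffs).
|A - A| = 1 + 2·14 = 29 (matches direct enumeration: 29).

|A - A| = 29


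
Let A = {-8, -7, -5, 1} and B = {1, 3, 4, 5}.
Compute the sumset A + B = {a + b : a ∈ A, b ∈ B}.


A + B = {a + b : a ∈ A, b ∈ B}.
Enumerate all |A|·|B| = 4·4 = 16 pairs (a, b) and collect distinct sums.
a = -8: -8+1=-7, -8+3=-5, -8+4=-4, -8+5=-3
a = -7: -7+1=-6, -7+3=-4, -7+4=-3, -7+5=-2
a = -5: -5+1=-4, -5+3=-2, -5+4=-1, -5+5=0
a = 1: 1+1=2, 1+3=4, 1+4=5, 1+5=6
Collecting distinct sums: A + B = {-7, -6, -5, -4, -3, -2, -1, 0, 2, 4, 5, 6}
|A + B| = 12

A + B = {-7, -6, -5, -4, -3, -2, -1, 0, 2, 4, 5, 6}


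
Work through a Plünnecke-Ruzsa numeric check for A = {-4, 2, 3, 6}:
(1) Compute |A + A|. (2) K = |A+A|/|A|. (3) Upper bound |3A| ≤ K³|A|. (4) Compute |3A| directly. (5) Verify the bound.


|A| = 4.
Step 1: Compute A + A by enumerating all 16 pairs.
A + A = {-8, -2, -1, 2, 4, 5, 6, 8, 9, 12}, so |A + A| = 10.
Step 2: Doubling constant K = |A + A|/|A| = 10/4 = 10/4 ≈ 2.5000.
Step 3: Plünnecke-Ruzsa gives |3A| ≤ K³·|A| = (2.5000)³ · 4 ≈ 62.5000.
Step 4: Compute 3A = A + A + A directly by enumerating all triples (a,b,c) ∈ A³; |3A| = 19.
Step 5: Check 19 ≤ 62.5000? Yes ✓.

K = 10/4, Plünnecke-Ruzsa bound K³|A| ≈ 62.5000, |3A| = 19, inequality holds.


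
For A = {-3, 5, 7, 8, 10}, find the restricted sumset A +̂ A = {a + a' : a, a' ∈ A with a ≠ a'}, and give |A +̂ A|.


Restricted sumset: A +̂ A = {a + a' : a ∈ A, a' ∈ A, a ≠ a'}.
Equivalently, take A + A and drop any sum 2a that is achievable ONLY as a + a for a ∈ A (i.e. sums representable only with equal summands).
Enumerate pairs (a, a') with a < a' (symmetric, so each unordered pair gives one sum; this covers all a ≠ a'):
  -3 + 5 = 2
  -3 + 7 = 4
  -3 + 8 = 5
  -3 + 10 = 7
  5 + 7 = 12
  5 + 8 = 13
  5 + 10 = 15
  7 + 8 = 15
  7 + 10 = 17
  8 + 10 = 18
Collected distinct sums: {2, 4, 5, 7, 12, 13, 15, 17, 18}
|A +̂ A| = 9
(Reference bound: |A +̂ A| ≥ 2|A| - 3 for |A| ≥ 2, with |A| = 5 giving ≥ 7.)

|A +̂ A| = 9


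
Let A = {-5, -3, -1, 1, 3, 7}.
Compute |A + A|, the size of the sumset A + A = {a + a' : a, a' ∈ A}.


A + A = {a + a' : a, a' ∈ A}; |A| = 6.
General bounds: 2|A| - 1 ≤ |A + A| ≤ |A|(|A|+1)/2, i.e. 11 ≤ |A + A| ≤ 21.
Lower bound 2|A|-1 is attained iff A is an arithmetic progression.
Enumerate sums a + a' for a ≤ a' (symmetric, so this suffices):
a = -5: -5+-5=-10, -5+-3=-8, -5+-1=-6, -5+1=-4, -5+3=-2, -5+7=2
a = -3: -3+-3=-6, -3+-1=-4, -3+1=-2, -3+3=0, -3+7=4
a = -1: -1+-1=-2, -1+1=0, -1+3=2, -1+7=6
a = 1: 1+1=2, 1+3=4, 1+7=8
a = 3: 3+3=6, 3+7=10
a = 7: 7+7=14
Distinct sums: {-10, -8, -6, -4, -2, 0, 2, 4, 6, 8, 10, 14}
|A + A| = 12

|A + A| = 12


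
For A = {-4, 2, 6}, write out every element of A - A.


A - A = {a - a' : a, a' ∈ A}.
Compute a - a' for each ordered pair (a, a'):
a = -4: -4--4=0, -4-2=-6, -4-6=-10
a = 2: 2--4=6, 2-2=0, 2-6=-4
a = 6: 6--4=10, 6-2=4, 6-6=0
Collecting distinct values (and noting 0 appears from a-a):
A - A = {-10, -6, -4, 0, 4, 6, 10}
|A - A| = 7

A - A = {-10, -6, -4, 0, 4, 6, 10}


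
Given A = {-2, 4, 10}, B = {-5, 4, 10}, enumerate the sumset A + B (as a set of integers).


A + B = {a + b : a ∈ A, b ∈ B}.
Enumerate all |A|·|B| = 3·3 = 9 pairs (a, b) and collect distinct sums.
a = -2: -2+-5=-7, -2+4=2, -2+10=8
a = 4: 4+-5=-1, 4+4=8, 4+10=14
a = 10: 10+-5=5, 10+4=14, 10+10=20
Collecting distinct sums: A + B = {-7, -1, 2, 5, 8, 14, 20}
|A + B| = 7

A + B = {-7, -1, 2, 5, 8, 14, 20}


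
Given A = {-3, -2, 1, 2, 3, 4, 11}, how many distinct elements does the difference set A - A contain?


A - A = {a - a' : a, a' ∈ A}; |A| = 7.
Bounds: 2|A|-1 ≤ |A - A| ≤ |A|² - |A| + 1, i.e. 13 ≤ |A - A| ≤ 43.
Note: 0 ∈ A - A always (from a - a). The set is symmetric: if d ∈ A - A then -d ∈ A - A.
Enumerate nonzero differences d = a - a' with a > a' (then include -d):
Positive differences: {1, 2, 3, 4, 5, 6, 7, 8, 9, 10, 13, 14}
Full difference set: {0} ∪ (positive diffs) ∪ (negative diffs).
|A - A| = 1 + 2·12 = 25 (matches direct enumeration: 25).

|A - A| = 25


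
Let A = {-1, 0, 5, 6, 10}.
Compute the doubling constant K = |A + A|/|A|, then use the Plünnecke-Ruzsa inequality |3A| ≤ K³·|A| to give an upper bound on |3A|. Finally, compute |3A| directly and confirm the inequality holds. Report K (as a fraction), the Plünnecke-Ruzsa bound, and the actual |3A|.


|A| = 5.
Step 1: Compute A + A by enumerating all 25 pairs.
A + A = {-2, -1, 0, 4, 5, 6, 9, 10, 11, 12, 15, 16, 20}, so |A + A| = 13.
Step 2: Doubling constant K = |A + A|/|A| = 13/5 = 13/5 ≈ 2.6000.
Step 3: Plünnecke-Ruzsa gives |3A| ≤ K³·|A| = (2.6000)³ · 5 ≈ 87.8800.
Step 4: Compute 3A = A + A + A directly by enumerating all triples (a,b,c) ∈ A³; |3A| = 25.
Step 5: Check 25 ≤ 87.8800? Yes ✓.

K = 13/5, Plünnecke-Ruzsa bound K³|A| ≈ 87.8800, |3A| = 25, inequality holds.


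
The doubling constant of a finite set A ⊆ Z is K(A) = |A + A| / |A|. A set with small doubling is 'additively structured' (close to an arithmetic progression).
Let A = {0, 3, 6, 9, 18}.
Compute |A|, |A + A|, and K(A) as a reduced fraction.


|A| = 5.
Compute A + A by enumerating all 25 pairs.
A + A = {0, 3, 6, 9, 12, 15, 18, 21, 24, 27, 36}, so |A + A| = 11.
K = |A + A| / |A| = 11/5 (already in lowest terms) ≈ 2.2000.
Reference: AP of size 5 gives K = 9/5 ≈ 1.8000; a fully generic set of size 5 gives K ≈ 3.0000.

|A| = 5, |A + A| = 11, K = 11/5.


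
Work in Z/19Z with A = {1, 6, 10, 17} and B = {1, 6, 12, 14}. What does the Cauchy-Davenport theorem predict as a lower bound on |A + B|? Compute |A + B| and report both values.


Cauchy-Davenport: |A + B| ≥ min(p, |A| + |B| - 1) for A, B nonempty in Z/pZ.
|A| = 4, |B| = 4, p = 19.
CD lower bound = min(19, 4 + 4 - 1) = min(19, 7) = 7.
Compute A + B mod 19 directly:
a = 1: 1+1=2, 1+6=7, 1+12=13, 1+14=15
a = 6: 6+1=7, 6+6=12, 6+12=18, 6+14=1
a = 10: 10+1=11, 10+6=16, 10+12=3, 10+14=5
a = 17: 17+1=18, 17+6=4, 17+12=10, 17+14=12
A + B = {1, 2, 3, 4, 5, 7, 10, 11, 12, 13, 15, 16, 18}, so |A + B| = 13.
Verify: 13 ≥ 7? Yes ✓.

CD lower bound = 7, actual |A + B| = 13.


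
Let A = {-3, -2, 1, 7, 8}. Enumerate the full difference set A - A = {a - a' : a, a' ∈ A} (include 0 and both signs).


A - A = {a - a' : a, a' ∈ A}.
Compute a - a' for each ordered pair (a, a'):
a = -3: -3--3=0, -3--2=-1, -3-1=-4, -3-7=-10, -3-8=-11
a = -2: -2--3=1, -2--2=0, -2-1=-3, -2-7=-9, -2-8=-10
a = 1: 1--3=4, 1--2=3, 1-1=0, 1-7=-6, 1-8=-7
a = 7: 7--3=10, 7--2=9, 7-1=6, 7-7=0, 7-8=-1
a = 8: 8--3=11, 8--2=10, 8-1=7, 8-7=1, 8-8=0
Collecting distinct values (and noting 0 appears from a-a):
A - A = {-11, -10, -9, -7, -6, -4, -3, -1, 0, 1, 3, 4, 6, 7, 9, 10, 11}
|A - A| = 17

A - A = {-11, -10, -9, -7, -6, -4, -3, -1, 0, 1, 3, 4, 6, 7, 9, 10, 11}


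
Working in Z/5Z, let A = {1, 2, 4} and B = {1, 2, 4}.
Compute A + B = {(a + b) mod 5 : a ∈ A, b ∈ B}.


Work in Z/5Z: reduce every sum a + b modulo 5.
Enumerate all 9 pairs:
a = 1: 1+1=2, 1+2=3, 1+4=0
a = 2: 2+1=3, 2+2=4, 2+4=1
a = 4: 4+1=0, 4+2=1, 4+4=3
Distinct residues collected: {0, 1, 2, 3, 4}
|A + B| = 5 (out of 5 total residues).

A + B = {0, 1, 2, 3, 4}


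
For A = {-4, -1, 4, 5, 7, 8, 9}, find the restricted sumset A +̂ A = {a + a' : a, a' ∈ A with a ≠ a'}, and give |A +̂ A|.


Restricted sumset: A +̂ A = {a + a' : a ∈ A, a' ∈ A, a ≠ a'}.
Equivalently, take A + A and drop any sum 2a that is achievable ONLY as a + a for a ∈ A (i.e. sums representable only with equal summands).
Enumerate pairs (a, a') with a < a' (symmetric, so each unordered pair gives one sum; this covers all a ≠ a'):
  -4 + -1 = -5
  -4 + 4 = 0
  -4 + 5 = 1
  -4 + 7 = 3
  -4 + 8 = 4
  -4 + 9 = 5
  -1 + 4 = 3
  -1 + 5 = 4
  -1 + 7 = 6
  -1 + 8 = 7
  -1 + 9 = 8
  4 + 5 = 9
  4 + 7 = 11
  4 + 8 = 12
  4 + 9 = 13
  5 + 7 = 12
  5 + 8 = 13
  5 + 9 = 14
  7 + 8 = 15
  7 + 9 = 16
  8 + 9 = 17
Collected distinct sums: {-5, 0, 1, 3, 4, 5, 6, 7, 8, 9, 11, 12, 13, 14, 15, 16, 17}
|A +̂ A| = 17
(Reference bound: |A +̂ A| ≥ 2|A| - 3 for |A| ≥ 2, with |A| = 7 giving ≥ 11.)

|A +̂ A| = 17


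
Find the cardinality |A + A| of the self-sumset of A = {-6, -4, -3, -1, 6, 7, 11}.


A + A = {a + a' : a, a' ∈ A}; |A| = 7.
General bounds: 2|A| - 1 ≤ |A + A| ≤ |A|(|A|+1)/2, i.e. 13 ≤ |A + A| ≤ 28.
Lower bound 2|A|-1 is attained iff A is an arithmetic progression.
Enumerate sums a + a' for a ≤ a' (symmetric, so this suffices):
a = -6: -6+-6=-12, -6+-4=-10, -6+-3=-9, -6+-1=-7, -6+6=0, -6+7=1, -6+11=5
a = -4: -4+-4=-8, -4+-3=-7, -4+-1=-5, -4+6=2, -4+7=3, -4+11=7
a = -3: -3+-3=-6, -3+-1=-4, -3+6=3, -3+7=4, -3+11=8
a = -1: -1+-1=-2, -1+6=5, -1+7=6, -1+11=10
a = 6: 6+6=12, 6+7=13, 6+11=17
a = 7: 7+7=14, 7+11=18
a = 11: 11+11=22
Distinct sums: {-12, -10, -9, -8, -7, -6, -5, -4, -2, 0, 1, 2, 3, 4, 5, 6, 7, 8, 10, 12, 13, 14, 17, 18, 22}
|A + A| = 25

|A + A| = 25


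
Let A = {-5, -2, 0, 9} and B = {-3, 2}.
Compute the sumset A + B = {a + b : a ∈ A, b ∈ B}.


A + B = {a + b : a ∈ A, b ∈ B}.
Enumerate all |A|·|B| = 4·2 = 8 pairs (a, b) and collect distinct sums.
a = -5: -5+-3=-8, -5+2=-3
a = -2: -2+-3=-5, -2+2=0
a = 0: 0+-3=-3, 0+2=2
a = 9: 9+-3=6, 9+2=11
Collecting distinct sums: A + B = {-8, -5, -3, 0, 2, 6, 11}
|A + B| = 7

A + B = {-8, -5, -3, 0, 2, 6, 11}


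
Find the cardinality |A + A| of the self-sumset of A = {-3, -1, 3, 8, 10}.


A + A = {a + a' : a, a' ∈ A}; |A| = 5.
General bounds: 2|A| - 1 ≤ |A + A| ≤ |A|(|A|+1)/2, i.e. 9 ≤ |A + A| ≤ 15.
Lower bound 2|A|-1 is attained iff A is an arithmetic progression.
Enumerate sums a + a' for a ≤ a' (symmetric, so this suffices):
a = -3: -3+-3=-6, -3+-1=-4, -3+3=0, -3+8=5, -3+10=7
a = -1: -1+-1=-2, -1+3=2, -1+8=7, -1+10=9
a = 3: 3+3=6, 3+8=11, 3+10=13
a = 8: 8+8=16, 8+10=18
a = 10: 10+10=20
Distinct sums: {-6, -4, -2, 0, 2, 5, 6, 7, 9, 11, 13, 16, 18, 20}
|A + A| = 14

|A + A| = 14


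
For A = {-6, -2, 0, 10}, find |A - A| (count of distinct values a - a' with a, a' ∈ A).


A - A = {a - a' : a, a' ∈ A}; |A| = 4.
Bounds: 2|A|-1 ≤ |A - A| ≤ |A|² - |A| + 1, i.e. 7 ≤ |A - A| ≤ 13.
Note: 0 ∈ A - A always (from a - a). The set is symmetric: if d ∈ A - A then -d ∈ A - A.
Enumerate nonzero differences d = a - a' with a > a' (then include -d):
Positive differences: {2, 4, 6, 10, 12, 16}
Full difference set: {0} ∪ (positive diffs) ∪ (negative diffs).
|A - A| = 1 + 2·6 = 13 (matches direct enumeration: 13).

|A - A| = 13


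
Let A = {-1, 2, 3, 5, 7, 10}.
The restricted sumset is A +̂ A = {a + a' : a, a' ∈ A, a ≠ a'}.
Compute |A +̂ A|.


Restricted sumset: A +̂ A = {a + a' : a ∈ A, a' ∈ A, a ≠ a'}.
Equivalently, take A + A and drop any sum 2a that is achievable ONLY as a + a for a ∈ A (i.e. sums representable only with equal summands).
Enumerate pairs (a, a') with a < a' (symmetric, so each unordered pair gives one sum; this covers all a ≠ a'):
  -1 + 2 = 1
  -1 + 3 = 2
  -1 + 5 = 4
  -1 + 7 = 6
  -1 + 10 = 9
  2 + 3 = 5
  2 + 5 = 7
  2 + 7 = 9
  2 + 10 = 12
  3 + 5 = 8
  3 + 7 = 10
  3 + 10 = 13
  5 + 7 = 12
  5 + 10 = 15
  7 + 10 = 17
Collected distinct sums: {1, 2, 4, 5, 6, 7, 8, 9, 10, 12, 13, 15, 17}
|A +̂ A| = 13
(Reference bound: |A +̂ A| ≥ 2|A| - 3 for |A| ≥ 2, with |A| = 6 giving ≥ 9.)

|A +̂ A| = 13


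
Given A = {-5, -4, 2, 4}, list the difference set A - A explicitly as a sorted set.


A - A = {a - a' : a, a' ∈ A}.
Compute a - a' for each ordered pair (a, a'):
a = -5: -5--5=0, -5--4=-1, -5-2=-7, -5-4=-9
a = -4: -4--5=1, -4--4=0, -4-2=-6, -4-4=-8
a = 2: 2--5=7, 2--4=6, 2-2=0, 2-4=-2
a = 4: 4--5=9, 4--4=8, 4-2=2, 4-4=0
Collecting distinct values (and noting 0 appears from a-a):
A - A = {-9, -8, -7, -6, -2, -1, 0, 1, 2, 6, 7, 8, 9}
|A - A| = 13

A - A = {-9, -8, -7, -6, -2, -1, 0, 1, 2, 6, 7, 8, 9}


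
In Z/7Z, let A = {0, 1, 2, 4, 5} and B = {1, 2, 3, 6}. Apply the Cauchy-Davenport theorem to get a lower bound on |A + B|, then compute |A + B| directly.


Cauchy-Davenport: |A + B| ≥ min(p, |A| + |B| - 1) for A, B nonempty in Z/pZ.
|A| = 5, |B| = 4, p = 7.
CD lower bound = min(7, 5 + 4 - 1) = min(7, 8) = 7.
Compute A + B mod 7 directly:
a = 0: 0+1=1, 0+2=2, 0+3=3, 0+6=6
a = 1: 1+1=2, 1+2=3, 1+3=4, 1+6=0
a = 2: 2+1=3, 2+2=4, 2+3=5, 2+6=1
a = 4: 4+1=5, 4+2=6, 4+3=0, 4+6=3
a = 5: 5+1=6, 5+2=0, 5+3=1, 5+6=4
A + B = {0, 1, 2, 3, 4, 5, 6}, so |A + B| = 7.
Verify: 7 ≥ 7? Yes ✓.

CD lower bound = 7, actual |A + B| = 7.


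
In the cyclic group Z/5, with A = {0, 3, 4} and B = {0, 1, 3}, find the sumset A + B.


Work in Z/5Z: reduce every sum a + b modulo 5.
Enumerate all 9 pairs:
a = 0: 0+0=0, 0+1=1, 0+3=3
a = 3: 3+0=3, 3+1=4, 3+3=1
a = 4: 4+0=4, 4+1=0, 4+3=2
Distinct residues collected: {0, 1, 2, 3, 4}
|A + B| = 5 (out of 5 total residues).

A + B = {0, 1, 2, 3, 4}


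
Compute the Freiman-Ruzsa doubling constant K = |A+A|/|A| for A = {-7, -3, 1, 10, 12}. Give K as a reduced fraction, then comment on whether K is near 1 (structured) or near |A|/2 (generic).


|A| = 5.
Compute A + A by enumerating all 25 pairs.
A + A = {-14, -10, -6, -2, 2, 3, 5, 7, 9, 11, 13, 20, 22, 24}, so |A + A| = 14.
K = |A + A| / |A| = 14/5 (already in lowest terms) ≈ 2.8000.
Reference: AP of size 5 gives K = 9/5 ≈ 1.8000; a fully generic set of size 5 gives K ≈ 3.0000.

|A| = 5, |A + A| = 14, K = 14/5.


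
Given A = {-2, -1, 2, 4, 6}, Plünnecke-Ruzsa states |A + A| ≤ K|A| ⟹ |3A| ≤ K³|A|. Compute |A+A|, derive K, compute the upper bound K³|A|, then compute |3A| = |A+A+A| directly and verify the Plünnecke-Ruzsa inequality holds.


|A| = 5.
Step 1: Compute A + A by enumerating all 25 pairs.
A + A = {-4, -3, -2, 0, 1, 2, 3, 4, 5, 6, 8, 10, 12}, so |A + A| = 13.
Step 2: Doubling constant K = |A + A|/|A| = 13/5 = 13/5 ≈ 2.6000.
Step 3: Plünnecke-Ruzsa gives |3A| ≤ K³·|A| = (2.6000)³ · 5 ≈ 87.8800.
Step 4: Compute 3A = A + A + A directly by enumerating all triples (a,b,c) ∈ A³; |3A| = 22.
Step 5: Check 22 ≤ 87.8800? Yes ✓.

K = 13/5, Plünnecke-Ruzsa bound K³|A| ≈ 87.8800, |3A| = 22, inequality holds.


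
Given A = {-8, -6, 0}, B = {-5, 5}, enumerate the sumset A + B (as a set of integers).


A + B = {a + b : a ∈ A, b ∈ B}.
Enumerate all |A|·|B| = 3·2 = 6 pairs (a, b) and collect distinct sums.
a = -8: -8+-5=-13, -8+5=-3
a = -6: -6+-5=-11, -6+5=-1
a = 0: 0+-5=-5, 0+5=5
Collecting distinct sums: A + B = {-13, -11, -5, -3, -1, 5}
|A + B| = 6

A + B = {-13, -11, -5, -3, -1, 5}


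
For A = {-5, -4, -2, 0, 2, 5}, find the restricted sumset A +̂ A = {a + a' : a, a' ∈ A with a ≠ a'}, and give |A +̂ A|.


Restricted sumset: A +̂ A = {a + a' : a ∈ A, a' ∈ A, a ≠ a'}.
Equivalently, take A + A and drop any sum 2a that is achievable ONLY as a + a for a ∈ A (i.e. sums representable only with equal summands).
Enumerate pairs (a, a') with a < a' (symmetric, so each unordered pair gives one sum; this covers all a ≠ a'):
  -5 + -4 = -9
  -5 + -2 = -7
  -5 + 0 = -5
  -5 + 2 = -3
  -5 + 5 = 0
  -4 + -2 = -6
  -4 + 0 = -4
  -4 + 2 = -2
  -4 + 5 = 1
  -2 + 0 = -2
  -2 + 2 = 0
  -2 + 5 = 3
  0 + 2 = 2
  0 + 5 = 5
  2 + 5 = 7
Collected distinct sums: {-9, -7, -6, -5, -4, -3, -2, 0, 1, 2, 3, 5, 7}
|A +̂ A| = 13
(Reference bound: |A +̂ A| ≥ 2|A| - 3 for |A| ≥ 2, with |A| = 6 giving ≥ 9.)

|A +̂ A| = 13


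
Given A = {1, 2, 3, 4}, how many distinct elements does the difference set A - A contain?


A - A = {a - a' : a, a' ∈ A}; |A| = 4.
Bounds: 2|A|-1 ≤ |A - A| ≤ |A|² - |A| + 1, i.e. 7 ≤ |A - A| ≤ 13.
Note: 0 ∈ A - A always (from a - a). The set is symmetric: if d ∈ A - A then -d ∈ A - A.
Enumerate nonzero differences d = a - a' with a > a' (then include -d):
Positive differences: {1, 2, 3}
Full difference set: {0} ∪ (positive diffs) ∪ (negative diffs).
|A - A| = 1 + 2·3 = 7 (matches direct enumeration: 7).

|A - A| = 7


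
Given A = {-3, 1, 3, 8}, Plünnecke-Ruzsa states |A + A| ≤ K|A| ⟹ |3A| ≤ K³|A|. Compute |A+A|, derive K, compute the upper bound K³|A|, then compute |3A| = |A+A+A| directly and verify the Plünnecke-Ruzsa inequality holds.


|A| = 4.
Step 1: Compute A + A by enumerating all 16 pairs.
A + A = {-6, -2, 0, 2, 4, 5, 6, 9, 11, 16}, so |A + A| = 10.
Step 2: Doubling constant K = |A + A|/|A| = 10/4 = 10/4 ≈ 2.5000.
Step 3: Plünnecke-Ruzsa gives |3A| ≤ K³·|A| = (2.5000)³ · 4 ≈ 62.5000.
Step 4: Compute 3A = A + A + A directly by enumerating all triples (a,b,c) ∈ A³; |3A| = 19.
Step 5: Check 19 ≤ 62.5000? Yes ✓.

K = 10/4, Plünnecke-Ruzsa bound K³|A| ≈ 62.5000, |3A| = 19, inequality holds.


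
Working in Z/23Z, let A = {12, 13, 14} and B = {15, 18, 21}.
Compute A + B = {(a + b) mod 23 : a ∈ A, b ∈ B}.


Work in Z/23Z: reduce every sum a + b modulo 23.
Enumerate all 9 pairs:
a = 12: 12+15=4, 12+18=7, 12+21=10
a = 13: 13+15=5, 13+18=8, 13+21=11
a = 14: 14+15=6, 14+18=9, 14+21=12
Distinct residues collected: {4, 5, 6, 7, 8, 9, 10, 11, 12}
|A + B| = 9 (out of 23 total residues).

A + B = {4, 5, 6, 7, 8, 9, 10, 11, 12}


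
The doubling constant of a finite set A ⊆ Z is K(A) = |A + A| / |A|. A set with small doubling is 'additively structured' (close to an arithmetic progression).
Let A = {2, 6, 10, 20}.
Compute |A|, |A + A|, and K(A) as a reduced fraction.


|A| = 4.
Compute A + A by enumerating all 16 pairs.
A + A = {4, 8, 12, 16, 20, 22, 26, 30, 40}, so |A + A| = 9.
K = |A + A| / |A| = 9/4 (already in lowest terms) ≈ 2.2500.
Reference: AP of size 4 gives K = 7/4 ≈ 1.7500; a fully generic set of size 4 gives K ≈ 2.5000.

|A| = 4, |A + A| = 9, K = 9/4.


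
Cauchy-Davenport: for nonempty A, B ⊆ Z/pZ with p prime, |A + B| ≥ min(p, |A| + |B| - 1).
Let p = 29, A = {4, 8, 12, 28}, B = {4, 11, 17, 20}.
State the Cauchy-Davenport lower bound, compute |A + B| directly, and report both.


Cauchy-Davenport: |A + B| ≥ min(p, |A| + |B| - 1) for A, B nonempty in Z/pZ.
|A| = 4, |B| = 4, p = 29.
CD lower bound = min(29, 4 + 4 - 1) = min(29, 7) = 7.
Compute A + B mod 29 directly:
a = 4: 4+4=8, 4+11=15, 4+17=21, 4+20=24
a = 8: 8+4=12, 8+11=19, 8+17=25, 8+20=28
a = 12: 12+4=16, 12+11=23, 12+17=0, 12+20=3
a = 28: 28+4=3, 28+11=10, 28+17=16, 28+20=19
A + B = {0, 3, 8, 10, 12, 15, 16, 19, 21, 23, 24, 25, 28}, so |A + B| = 13.
Verify: 13 ≥ 7? Yes ✓.

CD lower bound = 7, actual |A + B| = 13.


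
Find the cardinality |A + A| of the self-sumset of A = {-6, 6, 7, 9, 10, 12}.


A + A = {a + a' : a, a' ∈ A}; |A| = 6.
General bounds: 2|A| - 1 ≤ |A + A| ≤ |A|(|A|+1)/2, i.e. 11 ≤ |A + A| ≤ 21.
Lower bound 2|A|-1 is attained iff A is an arithmetic progression.
Enumerate sums a + a' for a ≤ a' (symmetric, so this suffices):
a = -6: -6+-6=-12, -6+6=0, -6+7=1, -6+9=3, -6+10=4, -6+12=6
a = 6: 6+6=12, 6+7=13, 6+9=15, 6+10=16, 6+12=18
a = 7: 7+7=14, 7+9=16, 7+10=17, 7+12=19
a = 9: 9+9=18, 9+10=19, 9+12=21
a = 10: 10+10=20, 10+12=22
a = 12: 12+12=24
Distinct sums: {-12, 0, 1, 3, 4, 6, 12, 13, 14, 15, 16, 17, 18, 19, 20, 21, 22, 24}
|A + A| = 18

|A + A| = 18


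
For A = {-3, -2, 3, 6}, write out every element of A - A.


A - A = {a - a' : a, a' ∈ A}.
Compute a - a' for each ordered pair (a, a'):
a = -3: -3--3=0, -3--2=-1, -3-3=-6, -3-6=-9
a = -2: -2--3=1, -2--2=0, -2-3=-5, -2-6=-8
a = 3: 3--3=6, 3--2=5, 3-3=0, 3-6=-3
a = 6: 6--3=9, 6--2=8, 6-3=3, 6-6=0
Collecting distinct values (and noting 0 appears from a-a):
A - A = {-9, -8, -6, -5, -3, -1, 0, 1, 3, 5, 6, 8, 9}
|A - A| = 13

A - A = {-9, -8, -6, -5, -3, -1, 0, 1, 3, 5, 6, 8, 9}


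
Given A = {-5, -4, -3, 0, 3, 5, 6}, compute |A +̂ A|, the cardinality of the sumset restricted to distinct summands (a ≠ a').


Restricted sumset: A +̂ A = {a + a' : a ∈ A, a' ∈ A, a ≠ a'}.
Equivalently, take A + A and drop any sum 2a that is achievable ONLY as a + a for a ∈ A (i.e. sums representable only with equal summands).
Enumerate pairs (a, a') with a < a' (symmetric, so each unordered pair gives one sum; this covers all a ≠ a'):
  -5 + -4 = -9
  -5 + -3 = -8
  -5 + 0 = -5
  -5 + 3 = -2
  -5 + 5 = 0
  -5 + 6 = 1
  -4 + -3 = -7
  -4 + 0 = -4
  -4 + 3 = -1
  -4 + 5 = 1
  -4 + 6 = 2
  -3 + 0 = -3
  -3 + 3 = 0
  -3 + 5 = 2
  -3 + 6 = 3
  0 + 3 = 3
  0 + 5 = 5
  0 + 6 = 6
  3 + 5 = 8
  3 + 6 = 9
  5 + 6 = 11
Collected distinct sums: {-9, -8, -7, -5, -4, -3, -2, -1, 0, 1, 2, 3, 5, 6, 8, 9, 11}
|A +̂ A| = 17
(Reference bound: |A +̂ A| ≥ 2|A| - 3 for |A| ≥ 2, with |A| = 7 giving ≥ 11.)

|A +̂ A| = 17


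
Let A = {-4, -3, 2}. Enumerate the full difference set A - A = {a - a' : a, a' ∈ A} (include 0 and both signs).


A - A = {a - a' : a, a' ∈ A}.
Compute a - a' for each ordered pair (a, a'):
a = -4: -4--4=0, -4--3=-1, -4-2=-6
a = -3: -3--4=1, -3--3=0, -3-2=-5
a = 2: 2--4=6, 2--3=5, 2-2=0
Collecting distinct values (and noting 0 appears from a-a):
A - A = {-6, -5, -1, 0, 1, 5, 6}
|A - A| = 7

A - A = {-6, -5, -1, 0, 1, 5, 6}


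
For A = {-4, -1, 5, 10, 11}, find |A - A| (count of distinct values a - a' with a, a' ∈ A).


A - A = {a - a' : a, a' ∈ A}; |A| = 5.
Bounds: 2|A|-1 ≤ |A - A| ≤ |A|² - |A| + 1, i.e. 9 ≤ |A - A| ≤ 21.
Note: 0 ∈ A - A always (from a - a). The set is symmetric: if d ∈ A - A then -d ∈ A - A.
Enumerate nonzero differences d = a - a' with a > a' (then include -d):
Positive differences: {1, 3, 5, 6, 9, 11, 12, 14, 15}
Full difference set: {0} ∪ (positive diffs) ∪ (negative diffs).
|A - A| = 1 + 2·9 = 19 (matches direct enumeration: 19).

|A - A| = 19


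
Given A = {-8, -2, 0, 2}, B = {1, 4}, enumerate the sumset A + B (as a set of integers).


A + B = {a + b : a ∈ A, b ∈ B}.
Enumerate all |A|·|B| = 4·2 = 8 pairs (a, b) and collect distinct sums.
a = -8: -8+1=-7, -8+4=-4
a = -2: -2+1=-1, -2+4=2
a = 0: 0+1=1, 0+4=4
a = 2: 2+1=3, 2+4=6
Collecting distinct sums: A + B = {-7, -4, -1, 1, 2, 3, 4, 6}
|A + B| = 8

A + B = {-7, -4, -1, 1, 2, 3, 4, 6}


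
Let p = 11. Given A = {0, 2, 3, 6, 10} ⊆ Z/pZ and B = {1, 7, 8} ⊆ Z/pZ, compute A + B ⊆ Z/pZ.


Work in Z/11Z: reduce every sum a + b modulo 11.
Enumerate all 15 pairs:
a = 0: 0+1=1, 0+7=7, 0+8=8
a = 2: 2+1=3, 2+7=9, 2+8=10
a = 3: 3+1=4, 3+7=10, 3+8=0
a = 6: 6+1=7, 6+7=2, 6+8=3
a = 10: 10+1=0, 10+7=6, 10+8=7
Distinct residues collected: {0, 1, 2, 3, 4, 6, 7, 8, 9, 10}
|A + B| = 10 (out of 11 total residues).

A + B = {0, 1, 2, 3, 4, 6, 7, 8, 9, 10}


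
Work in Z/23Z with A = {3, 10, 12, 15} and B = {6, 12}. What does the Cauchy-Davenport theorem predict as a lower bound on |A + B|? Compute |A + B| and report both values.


Cauchy-Davenport: |A + B| ≥ min(p, |A| + |B| - 1) for A, B nonempty in Z/pZ.
|A| = 4, |B| = 2, p = 23.
CD lower bound = min(23, 4 + 2 - 1) = min(23, 5) = 5.
Compute A + B mod 23 directly:
a = 3: 3+6=9, 3+12=15
a = 10: 10+6=16, 10+12=22
a = 12: 12+6=18, 12+12=1
a = 15: 15+6=21, 15+12=4
A + B = {1, 4, 9, 15, 16, 18, 21, 22}, so |A + B| = 8.
Verify: 8 ≥ 5? Yes ✓.

CD lower bound = 5, actual |A + B| = 8.


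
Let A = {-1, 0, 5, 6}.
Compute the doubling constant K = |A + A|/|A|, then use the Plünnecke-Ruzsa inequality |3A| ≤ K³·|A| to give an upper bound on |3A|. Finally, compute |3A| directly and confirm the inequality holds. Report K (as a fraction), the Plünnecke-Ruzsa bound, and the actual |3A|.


|A| = 4.
Step 1: Compute A + A by enumerating all 16 pairs.
A + A = {-2, -1, 0, 4, 5, 6, 10, 11, 12}, so |A + A| = 9.
Step 2: Doubling constant K = |A + A|/|A| = 9/4 = 9/4 ≈ 2.2500.
Step 3: Plünnecke-Ruzsa gives |3A| ≤ K³·|A| = (2.2500)³ · 4 ≈ 45.5625.
Step 4: Compute 3A = A + A + A directly by enumerating all triples (a,b,c) ∈ A³; |3A| = 16.
Step 5: Check 16 ≤ 45.5625? Yes ✓.

K = 9/4, Plünnecke-Ruzsa bound K³|A| ≈ 45.5625, |3A| = 16, inequality holds.


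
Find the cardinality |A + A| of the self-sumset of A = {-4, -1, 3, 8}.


A + A = {a + a' : a, a' ∈ A}; |A| = 4.
General bounds: 2|A| - 1 ≤ |A + A| ≤ |A|(|A|+1)/2, i.e. 7 ≤ |A + A| ≤ 10.
Lower bound 2|A|-1 is attained iff A is an arithmetic progression.
Enumerate sums a + a' for a ≤ a' (symmetric, so this suffices):
a = -4: -4+-4=-8, -4+-1=-5, -4+3=-1, -4+8=4
a = -1: -1+-1=-2, -1+3=2, -1+8=7
a = 3: 3+3=6, 3+8=11
a = 8: 8+8=16
Distinct sums: {-8, -5, -2, -1, 2, 4, 6, 7, 11, 16}
|A + A| = 10

|A + A| = 10


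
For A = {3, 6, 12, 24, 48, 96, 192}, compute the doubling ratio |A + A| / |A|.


|A| = 7.
Compute A + A by enumerating all 49 pairs.
A + A = {6, 9, 12, 15, 18, 24, 27, 30, 36, 48, 51, 54, 60, 72, 96, 99, 102, 108, 120, 144, 192, 195, 198, 204, 216, 240, 288, 384}, so |A + A| = 28.
K = |A + A| / |A| = 28/7 = 4/1 ≈ 4.0000.
Reference: AP of size 7 gives K = 13/7 ≈ 1.8571; a fully generic set of size 7 gives K ≈ 4.0000.

|A| = 7, |A + A| = 28, K = 28/7 = 4/1.


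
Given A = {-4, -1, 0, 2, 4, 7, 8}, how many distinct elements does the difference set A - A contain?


A - A = {a - a' : a, a' ∈ A}; |A| = 7.
Bounds: 2|A|-1 ≤ |A - A| ≤ |A|² - |A| + 1, i.e. 13 ≤ |A - A| ≤ 43.
Note: 0 ∈ A - A always (from a - a). The set is symmetric: if d ∈ A - A then -d ∈ A - A.
Enumerate nonzero differences d = a - a' with a > a' (then include -d):
Positive differences: {1, 2, 3, 4, 5, 6, 7, 8, 9, 11, 12}
Full difference set: {0} ∪ (positive diffs) ∪ (negative diffs).
|A - A| = 1 + 2·11 = 23 (matches direct enumeration: 23).

|A - A| = 23


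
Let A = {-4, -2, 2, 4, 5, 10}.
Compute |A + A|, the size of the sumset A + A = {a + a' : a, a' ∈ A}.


A + A = {a + a' : a, a' ∈ A}; |A| = 6.
General bounds: 2|A| - 1 ≤ |A + A| ≤ |A|(|A|+1)/2, i.e. 11 ≤ |A + A| ≤ 21.
Lower bound 2|A|-1 is attained iff A is an arithmetic progression.
Enumerate sums a + a' for a ≤ a' (symmetric, so this suffices):
a = -4: -4+-4=-8, -4+-2=-6, -4+2=-2, -4+4=0, -4+5=1, -4+10=6
a = -2: -2+-2=-4, -2+2=0, -2+4=2, -2+5=3, -2+10=8
a = 2: 2+2=4, 2+4=6, 2+5=7, 2+10=12
a = 4: 4+4=8, 4+5=9, 4+10=14
a = 5: 5+5=10, 5+10=15
a = 10: 10+10=20
Distinct sums: {-8, -6, -4, -2, 0, 1, 2, 3, 4, 6, 7, 8, 9, 10, 12, 14, 15, 20}
|A + A| = 18

|A + A| = 18


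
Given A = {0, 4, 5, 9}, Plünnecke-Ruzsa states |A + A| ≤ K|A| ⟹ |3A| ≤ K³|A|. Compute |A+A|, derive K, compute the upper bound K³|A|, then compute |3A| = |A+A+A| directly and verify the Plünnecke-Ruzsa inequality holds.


|A| = 4.
Step 1: Compute A + A by enumerating all 16 pairs.
A + A = {0, 4, 5, 8, 9, 10, 13, 14, 18}, so |A + A| = 9.
Step 2: Doubling constant K = |A + A|/|A| = 9/4 = 9/4 ≈ 2.2500.
Step 3: Plünnecke-Ruzsa gives |3A| ≤ K³·|A| = (2.2500)³ · 4 ≈ 45.5625.
Step 4: Compute 3A = A + A + A directly by enumerating all triples (a,b,c) ∈ A³; |3A| = 16.
Step 5: Check 16 ≤ 45.5625? Yes ✓.

K = 9/4, Plünnecke-Ruzsa bound K³|A| ≈ 45.5625, |3A| = 16, inequality holds.


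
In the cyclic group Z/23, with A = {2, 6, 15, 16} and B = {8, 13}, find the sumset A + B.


Work in Z/23Z: reduce every sum a + b modulo 23.
Enumerate all 8 pairs:
a = 2: 2+8=10, 2+13=15
a = 6: 6+8=14, 6+13=19
a = 15: 15+8=0, 15+13=5
a = 16: 16+8=1, 16+13=6
Distinct residues collected: {0, 1, 5, 6, 10, 14, 15, 19}
|A + B| = 8 (out of 23 total residues).

A + B = {0, 1, 5, 6, 10, 14, 15, 19}


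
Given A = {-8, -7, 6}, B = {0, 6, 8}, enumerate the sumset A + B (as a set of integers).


A + B = {a + b : a ∈ A, b ∈ B}.
Enumerate all |A|·|B| = 3·3 = 9 pairs (a, b) and collect distinct sums.
a = -8: -8+0=-8, -8+6=-2, -8+8=0
a = -7: -7+0=-7, -7+6=-1, -7+8=1
a = 6: 6+0=6, 6+6=12, 6+8=14
Collecting distinct sums: A + B = {-8, -7, -2, -1, 0, 1, 6, 12, 14}
|A + B| = 9

A + B = {-8, -7, -2, -1, 0, 1, 6, 12, 14}


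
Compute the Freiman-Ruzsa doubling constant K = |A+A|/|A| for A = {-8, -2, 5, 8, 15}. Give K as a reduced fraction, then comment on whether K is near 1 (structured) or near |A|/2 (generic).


|A| = 5.
Compute A + A by enumerating all 25 pairs.
A + A = {-16, -10, -4, -3, 0, 3, 6, 7, 10, 13, 16, 20, 23, 30}, so |A + A| = 14.
K = |A + A| / |A| = 14/5 (already in lowest terms) ≈ 2.8000.
Reference: AP of size 5 gives K = 9/5 ≈ 1.8000; a fully generic set of size 5 gives K ≈ 3.0000.

|A| = 5, |A + A| = 14, K = 14/5.


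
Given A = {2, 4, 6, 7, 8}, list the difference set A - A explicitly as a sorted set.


A - A = {a - a' : a, a' ∈ A}.
Compute a - a' for each ordered pair (a, a'):
a = 2: 2-2=0, 2-4=-2, 2-6=-4, 2-7=-5, 2-8=-6
a = 4: 4-2=2, 4-4=0, 4-6=-2, 4-7=-3, 4-8=-4
a = 6: 6-2=4, 6-4=2, 6-6=0, 6-7=-1, 6-8=-2
a = 7: 7-2=5, 7-4=3, 7-6=1, 7-7=0, 7-8=-1
a = 8: 8-2=6, 8-4=4, 8-6=2, 8-7=1, 8-8=0
Collecting distinct values (and noting 0 appears from a-a):
A - A = {-6, -5, -4, -3, -2, -1, 0, 1, 2, 3, 4, 5, 6}
|A - A| = 13

A - A = {-6, -5, -4, -3, -2, -1, 0, 1, 2, 3, 4, 5, 6}


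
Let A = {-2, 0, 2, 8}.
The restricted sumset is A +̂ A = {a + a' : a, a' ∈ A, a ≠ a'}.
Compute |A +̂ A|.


Restricted sumset: A +̂ A = {a + a' : a ∈ A, a' ∈ A, a ≠ a'}.
Equivalently, take A + A and drop any sum 2a that is achievable ONLY as a + a for a ∈ A (i.e. sums representable only with equal summands).
Enumerate pairs (a, a') with a < a' (symmetric, so each unordered pair gives one sum; this covers all a ≠ a'):
  -2 + 0 = -2
  -2 + 2 = 0
  -2 + 8 = 6
  0 + 2 = 2
  0 + 8 = 8
  2 + 8 = 10
Collected distinct sums: {-2, 0, 2, 6, 8, 10}
|A +̂ A| = 6
(Reference bound: |A +̂ A| ≥ 2|A| - 3 for |A| ≥ 2, with |A| = 4 giving ≥ 5.)

|A +̂ A| = 6


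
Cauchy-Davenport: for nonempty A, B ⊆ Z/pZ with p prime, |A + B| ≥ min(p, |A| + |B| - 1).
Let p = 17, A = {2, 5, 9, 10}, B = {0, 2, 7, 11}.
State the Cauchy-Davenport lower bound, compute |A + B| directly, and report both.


Cauchy-Davenport: |A + B| ≥ min(p, |A| + |B| - 1) for A, B nonempty in Z/pZ.
|A| = 4, |B| = 4, p = 17.
CD lower bound = min(17, 4 + 4 - 1) = min(17, 7) = 7.
Compute A + B mod 17 directly:
a = 2: 2+0=2, 2+2=4, 2+7=9, 2+11=13
a = 5: 5+0=5, 5+2=7, 5+7=12, 5+11=16
a = 9: 9+0=9, 9+2=11, 9+7=16, 9+11=3
a = 10: 10+0=10, 10+2=12, 10+7=0, 10+11=4
A + B = {0, 2, 3, 4, 5, 7, 9, 10, 11, 12, 13, 16}, so |A + B| = 12.
Verify: 12 ≥ 7? Yes ✓.

CD lower bound = 7, actual |A + B| = 12.


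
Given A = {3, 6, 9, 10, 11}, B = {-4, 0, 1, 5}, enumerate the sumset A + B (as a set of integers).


A + B = {a + b : a ∈ A, b ∈ B}.
Enumerate all |A|·|B| = 5·4 = 20 pairs (a, b) and collect distinct sums.
a = 3: 3+-4=-1, 3+0=3, 3+1=4, 3+5=8
a = 6: 6+-4=2, 6+0=6, 6+1=7, 6+5=11
a = 9: 9+-4=5, 9+0=9, 9+1=10, 9+5=14
a = 10: 10+-4=6, 10+0=10, 10+1=11, 10+5=15
a = 11: 11+-4=7, 11+0=11, 11+1=12, 11+5=16
Collecting distinct sums: A + B = {-1, 2, 3, 4, 5, 6, 7, 8, 9, 10, 11, 12, 14, 15, 16}
|A + B| = 15

A + B = {-1, 2, 3, 4, 5, 6, 7, 8, 9, 10, 11, 12, 14, 15, 16}


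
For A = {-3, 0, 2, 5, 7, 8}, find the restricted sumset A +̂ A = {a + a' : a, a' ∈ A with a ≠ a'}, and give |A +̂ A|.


Restricted sumset: A +̂ A = {a + a' : a ∈ A, a' ∈ A, a ≠ a'}.
Equivalently, take A + A and drop any sum 2a that is achievable ONLY as a + a for a ∈ A (i.e. sums representable only with equal summands).
Enumerate pairs (a, a') with a < a' (symmetric, so each unordered pair gives one sum; this covers all a ≠ a'):
  -3 + 0 = -3
  -3 + 2 = -1
  -3 + 5 = 2
  -3 + 7 = 4
  -3 + 8 = 5
  0 + 2 = 2
  0 + 5 = 5
  0 + 7 = 7
  0 + 8 = 8
  2 + 5 = 7
  2 + 7 = 9
  2 + 8 = 10
  5 + 7 = 12
  5 + 8 = 13
  7 + 8 = 15
Collected distinct sums: {-3, -1, 2, 4, 5, 7, 8, 9, 10, 12, 13, 15}
|A +̂ A| = 12
(Reference bound: |A +̂ A| ≥ 2|A| - 3 for |A| ≥ 2, with |A| = 6 giving ≥ 9.)

|A +̂ A| = 12


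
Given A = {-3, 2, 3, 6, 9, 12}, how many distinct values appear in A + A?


A + A = {a + a' : a, a' ∈ A}; |A| = 6.
General bounds: 2|A| - 1 ≤ |A + A| ≤ |A|(|A|+1)/2, i.e. 11 ≤ |A + A| ≤ 21.
Lower bound 2|A|-1 is attained iff A is an arithmetic progression.
Enumerate sums a + a' for a ≤ a' (symmetric, so this suffices):
a = -3: -3+-3=-6, -3+2=-1, -3+3=0, -3+6=3, -3+9=6, -3+12=9
a = 2: 2+2=4, 2+3=5, 2+6=8, 2+9=11, 2+12=14
a = 3: 3+3=6, 3+6=9, 3+9=12, 3+12=15
a = 6: 6+6=12, 6+9=15, 6+12=18
a = 9: 9+9=18, 9+12=21
a = 12: 12+12=24
Distinct sums: {-6, -1, 0, 3, 4, 5, 6, 8, 9, 11, 12, 14, 15, 18, 21, 24}
|A + A| = 16

|A + A| = 16


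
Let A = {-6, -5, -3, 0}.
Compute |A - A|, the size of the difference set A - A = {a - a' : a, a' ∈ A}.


A - A = {a - a' : a, a' ∈ A}; |A| = 4.
Bounds: 2|A|-1 ≤ |A - A| ≤ |A|² - |A| + 1, i.e. 7 ≤ |A - A| ≤ 13.
Note: 0 ∈ A - A always (from a - a). The set is symmetric: if d ∈ A - A then -d ∈ A - A.
Enumerate nonzero differences d = a - a' with a > a' (then include -d):
Positive differences: {1, 2, 3, 5, 6}
Full difference set: {0} ∪ (positive diffs) ∪ (negative diffs).
|A - A| = 1 + 2·5 = 11 (matches direct enumeration: 11).

|A - A| = 11


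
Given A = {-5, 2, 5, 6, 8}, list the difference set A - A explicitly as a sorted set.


A - A = {a - a' : a, a' ∈ A}.
Compute a - a' for each ordered pair (a, a'):
a = -5: -5--5=0, -5-2=-7, -5-5=-10, -5-6=-11, -5-8=-13
a = 2: 2--5=7, 2-2=0, 2-5=-3, 2-6=-4, 2-8=-6
a = 5: 5--5=10, 5-2=3, 5-5=0, 5-6=-1, 5-8=-3
a = 6: 6--5=11, 6-2=4, 6-5=1, 6-6=0, 6-8=-2
a = 8: 8--5=13, 8-2=6, 8-5=3, 8-6=2, 8-8=0
Collecting distinct values (and noting 0 appears from a-a):
A - A = {-13, -11, -10, -7, -6, -4, -3, -2, -1, 0, 1, 2, 3, 4, 6, 7, 10, 11, 13}
|A - A| = 19

A - A = {-13, -11, -10, -7, -6, -4, -3, -2, -1, 0, 1, 2, 3, 4, 6, 7, 10, 11, 13}


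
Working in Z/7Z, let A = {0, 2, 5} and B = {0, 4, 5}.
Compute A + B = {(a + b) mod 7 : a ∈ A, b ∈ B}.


Work in Z/7Z: reduce every sum a + b modulo 7.
Enumerate all 9 pairs:
a = 0: 0+0=0, 0+4=4, 0+5=5
a = 2: 2+0=2, 2+4=6, 2+5=0
a = 5: 5+0=5, 5+4=2, 5+5=3
Distinct residues collected: {0, 2, 3, 4, 5, 6}
|A + B| = 6 (out of 7 total residues).

A + B = {0, 2, 3, 4, 5, 6}


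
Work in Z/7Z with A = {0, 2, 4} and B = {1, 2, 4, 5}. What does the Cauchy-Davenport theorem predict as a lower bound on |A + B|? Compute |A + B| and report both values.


Cauchy-Davenport: |A + B| ≥ min(p, |A| + |B| - 1) for A, B nonempty in Z/pZ.
|A| = 3, |B| = 4, p = 7.
CD lower bound = min(7, 3 + 4 - 1) = min(7, 6) = 6.
Compute A + B mod 7 directly:
a = 0: 0+1=1, 0+2=2, 0+4=4, 0+5=5
a = 2: 2+1=3, 2+2=4, 2+4=6, 2+5=0
a = 4: 4+1=5, 4+2=6, 4+4=1, 4+5=2
A + B = {0, 1, 2, 3, 4, 5, 6}, so |A + B| = 7.
Verify: 7 ≥ 6? Yes ✓.

CD lower bound = 6, actual |A + B| = 7.


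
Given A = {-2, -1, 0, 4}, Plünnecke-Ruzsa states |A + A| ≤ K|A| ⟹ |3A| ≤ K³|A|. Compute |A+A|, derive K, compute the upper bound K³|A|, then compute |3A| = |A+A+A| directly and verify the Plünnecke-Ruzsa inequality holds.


|A| = 4.
Step 1: Compute A + A by enumerating all 16 pairs.
A + A = {-4, -3, -2, -1, 0, 2, 3, 4, 8}, so |A + A| = 9.
Step 2: Doubling constant K = |A + A|/|A| = 9/4 = 9/4 ≈ 2.2500.
Step 3: Plünnecke-Ruzsa gives |3A| ≤ K³·|A| = (2.2500)³ · 4 ≈ 45.5625.
Step 4: Compute 3A = A + A + A directly by enumerating all triples (a,b,c) ∈ A³; |3A| = 15.
Step 5: Check 15 ≤ 45.5625? Yes ✓.

K = 9/4, Plünnecke-Ruzsa bound K³|A| ≈ 45.5625, |3A| = 15, inequality holds.


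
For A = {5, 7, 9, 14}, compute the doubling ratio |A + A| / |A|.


|A| = 4.
Compute A + A by enumerating all 16 pairs.
A + A = {10, 12, 14, 16, 18, 19, 21, 23, 28}, so |A + A| = 9.
K = |A + A| / |A| = 9/4 (already in lowest terms) ≈ 2.2500.
Reference: AP of size 4 gives K = 7/4 ≈ 1.7500; a fully generic set of size 4 gives K ≈ 2.5000.

|A| = 4, |A + A| = 9, K = 9/4.


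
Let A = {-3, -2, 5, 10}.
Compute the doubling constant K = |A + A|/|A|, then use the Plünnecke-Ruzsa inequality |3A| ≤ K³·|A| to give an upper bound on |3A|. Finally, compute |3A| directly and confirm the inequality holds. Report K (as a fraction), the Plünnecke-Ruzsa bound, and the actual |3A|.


|A| = 4.
Step 1: Compute A + A by enumerating all 16 pairs.
A + A = {-6, -5, -4, 2, 3, 7, 8, 10, 15, 20}, so |A + A| = 10.
Step 2: Doubling constant K = |A + A|/|A| = 10/4 = 10/4 ≈ 2.5000.
Step 3: Plünnecke-Ruzsa gives |3A| ≤ K³·|A| = (2.5000)³ · 4 ≈ 62.5000.
Step 4: Compute 3A = A + A + A directly by enumerating all triples (a,b,c) ∈ A³; |3A| = 20.
Step 5: Check 20 ≤ 62.5000? Yes ✓.

K = 10/4, Plünnecke-Ruzsa bound K³|A| ≈ 62.5000, |3A| = 20, inequality holds.


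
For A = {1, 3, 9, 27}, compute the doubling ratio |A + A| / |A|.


|A| = 4.
Compute A + A by enumerating all 16 pairs.
A + A = {2, 4, 6, 10, 12, 18, 28, 30, 36, 54}, so |A + A| = 10.
K = |A + A| / |A| = 10/4 = 5/2 ≈ 2.5000.
Reference: AP of size 4 gives K = 7/4 ≈ 1.7500; a fully generic set of size 4 gives K ≈ 2.5000.

|A| = 4, |A + A| = 10, K = 10/4 = 5/2.


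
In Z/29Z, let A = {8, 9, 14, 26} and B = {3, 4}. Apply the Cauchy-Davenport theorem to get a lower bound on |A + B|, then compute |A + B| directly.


Cauchy-Davenport: |A + B| ≥ min(p, |A| + |B| - 1) for A, B nonempty in Z/pZ.
|A| = 4, |B| = 2, p = 29.
CD lower bound = min(29, 4 + 2 - 1) = min(29, 5) = 5.
Compute A + B mod 29 directly:
a = 8: 8+3=11, 8+4=12
a = 9: 9+3=12, 9+4=13
a = 14: 14+3=17, 14+4=18
a = 26: 26+3=0, 26+4=1
A + B = {0, 1, 11, 12, 13, 17, 18}, so |A + B| = 7.
Verify: 7 ≥ 5? Yes ✓.

CD lower bound = 5, actual |A + B| = 7.


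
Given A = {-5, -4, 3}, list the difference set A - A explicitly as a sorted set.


A - A = {a - a' : a, a' ∈ A}.
Compute a - a' for each ordered pair (a, a'):
a = -5: -5--5=0, -5--4=-1, -5-3=-8
a = -4: -4--5=1, -4--4=0, -4-3=-7
a = 3: 3--5=8, 3--4=7, 3-3=0
Collecting distinct values (and noting 0 appears from a-a):
A - A = {-8, -7, -1, 0, 1, 7, 8}
|A - A| = 7

A - A = {-8, -7, -1, 0, 1, 7, 8}


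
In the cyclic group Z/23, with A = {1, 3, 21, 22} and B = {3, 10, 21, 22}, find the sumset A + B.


Work in Z/23Z: reduce every sum a + b modulo 23.
Enumerate all 16 pairs:
a = 1: 1+3=4, 1+10=11, 1+21=22, 1+22=0
a = 3: 3+3=6, 3+10=13, 3+21=1, 3+22=2
a = 21: 21+3=1, 21+10=8, 21+21=19, 21+22=20
a = 22: 22+3=2, 22+10=9, 22+21=20, 22+22=21
Distinct residues collected: {0, 1, 2, 4, 6, 8, 9, 11, 13, 19, 20, 21, 22}
|A + B| = 13 (out of 23 total residues).

A + B = {0, 1, 2, 4, 6, 8, 9, 11, 13, 19, 20, 21, 22}
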